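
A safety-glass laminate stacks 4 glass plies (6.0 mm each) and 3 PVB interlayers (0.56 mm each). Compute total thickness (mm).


Total thickness = glass contribution + PVB contribution
  Glass: 4 * 6.0 = 24.0 mm
  PVB: 3 * 0.56 = 1.68 mm
  Total = 24.0 + 1.68 = 25.68 mm

25.68 mm


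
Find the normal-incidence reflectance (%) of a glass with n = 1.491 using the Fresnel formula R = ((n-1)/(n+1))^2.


Fresnel reflectance at normal incidence:
  R = ((n - 1)/(n + 1))^2
  (n - 1)/(n + 1) = (1.491 - 1)/(1.491 + 1) = 0.19711
  R = 0.19711^2 = 0.0388524
  R(%) = 0.0388524 * 100 = 3.885%

3.885%


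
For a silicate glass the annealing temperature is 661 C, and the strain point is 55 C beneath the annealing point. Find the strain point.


Strain point = annealing point - difference:
  T_strain = 661 - 55 = 606 C

606 C


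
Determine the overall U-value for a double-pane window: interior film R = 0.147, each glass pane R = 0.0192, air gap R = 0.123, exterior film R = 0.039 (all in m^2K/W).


Total thermal resistance (series):
  R_total = R_in + R_glass + R_air + R_glass + R_out
  R_total = 0.147 + 0.0192 + 0.123 + 0.0192 + 0.039 = 0.3474 m^2K/W
U-value = 1 / R_total = 1 / 0.3474 = 2.879 W/m^2K

2.879 W/m^2K


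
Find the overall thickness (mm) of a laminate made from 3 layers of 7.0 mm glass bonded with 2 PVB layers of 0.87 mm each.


Total thickness = glass contribution + PVB contribution
  Glass: 3 * 7.0 = 21.0 mm
  PVB: 2 * 0.87 = 1.74 mm
  Total = 21.0 + 1.74 = 22.74 mm

22.74 mm


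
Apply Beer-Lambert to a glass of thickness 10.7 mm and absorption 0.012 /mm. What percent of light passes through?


Beer-Lambert law: T = exp(-alpha * thickness)
  exponent = -0.012 * 10.7 = -0.1284
  T = exp(-0.1284) = 0.8795
  Percentage = 0.8795 * 100 = 87.95%

87.95%


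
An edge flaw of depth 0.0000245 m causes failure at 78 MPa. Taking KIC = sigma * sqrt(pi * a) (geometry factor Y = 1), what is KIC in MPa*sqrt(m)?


Fracture toughness: KIC = sigma * sqrt(pi * a)
  pi * a = pi * 0.0000245 = 0.000076969
  sqrt(pi * a) = 0.008773
  KIC = 78 * 0.008773 = 0.684 MPa*sqrt(m)

0.684 MPa*sqrt(m)


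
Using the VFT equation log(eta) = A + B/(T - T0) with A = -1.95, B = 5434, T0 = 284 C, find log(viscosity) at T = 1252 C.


VFT equation: log(eta) = A + B / (T - T0)
  T - T0 = 1252 - 284 = 968
  B / (T - T0) = 5434 / 968 = 5.614
  log(eta) = -1.95 + 5.614 = 3.664

3.664


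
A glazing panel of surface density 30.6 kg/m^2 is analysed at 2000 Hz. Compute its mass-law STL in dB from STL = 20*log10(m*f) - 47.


Mass law: STL = 20 * log10(m * f) - 47
  m * f = 30.6 * 2000 = 61200
  log10(61200) = 4.78675
  STL = 20 * 4.78675 - 47 = 95.735 - 47 = 48.7 dB

48.7 dB


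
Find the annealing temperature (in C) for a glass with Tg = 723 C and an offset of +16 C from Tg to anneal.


The annealing temperature is Tg plus the offset:
  T_anneal = 723 + 16 = 739 C

739 C


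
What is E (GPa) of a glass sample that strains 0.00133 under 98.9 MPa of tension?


Young's modulus: E = stress / strain
  E = 98.9 MPa / 0.00133 = 74360.9 MPa
Convert to GPa: 74360.9 / 1000 = 74.36 GPa

74.36 GPa


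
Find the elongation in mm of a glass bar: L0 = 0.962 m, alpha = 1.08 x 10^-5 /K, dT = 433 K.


Thermal expansion formula: dL = alpha * L0 * dT
  dL = (1.08 x 10^-5) * 0.962 * 433 = 0.0044987 m
Convert to mm: 0.0044987 * 1000 = 4.4987 mm

4.4987 mm


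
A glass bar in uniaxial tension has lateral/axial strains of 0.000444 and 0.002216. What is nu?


Poisson's ratio: nu = lateral strain / axial strain
  nu = 0.000444 / 0.002216 = 0.2004

0.2004


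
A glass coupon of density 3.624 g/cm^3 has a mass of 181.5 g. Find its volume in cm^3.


Rearrange rho = m / V:
  V = m / rho
  V = 181.5 / 3.624 = 50.083 cm^3

50.083 cm^3


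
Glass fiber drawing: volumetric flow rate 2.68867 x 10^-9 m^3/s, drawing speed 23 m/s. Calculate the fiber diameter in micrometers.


Cross-sectional area from continuity:
  A = Q / v = 2.68867 x 10^-9 / 23 = 1.168987 x 10^-10 m^2
Diameter from circular cross-section:
  d = sqrt(4A / pi) * 10^6 (m -> um)
  d = sqrt(4 * 1.168987 x 10^-10 / pi) * 10^6 = 12.2 um

12.2 um


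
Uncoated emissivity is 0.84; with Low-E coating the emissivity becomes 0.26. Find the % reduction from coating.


Percentage reduction = (1 - coated/uncoated) * 100
  Ratio = 0.26 / 0.84 = 0.3095
  Reduction = (1 - 0.3095) * 100 = 69.0%

69.0%


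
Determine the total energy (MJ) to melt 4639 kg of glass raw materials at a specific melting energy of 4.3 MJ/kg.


Total energy = mass * specific energy
  E = 4639 * 4.3 = 19947.7 MJ

19947.7 MJ


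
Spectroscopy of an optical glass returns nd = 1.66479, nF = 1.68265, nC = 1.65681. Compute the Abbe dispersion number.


Abbe number formula: Vd = (nd - 1) / (nF - nC)
  nd - 1 = 1.66479 - 1 = 0.66479
  nF - nC = 1.68265 - 1.65681 = 0.02584
  Vd = 0.66479 / 0.02584 = 25.73

25.73


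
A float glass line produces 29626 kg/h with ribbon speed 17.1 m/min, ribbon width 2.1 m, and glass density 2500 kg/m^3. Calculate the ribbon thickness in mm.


Ribbon cross-section from mass balance:
  Volume rate = throughput / density = 29626 / 2500 = 11.8504 m^3/h
  thickness = volume rate / (speed * 60 * width), i.e.
  thickness = throughput / (60 * speed * width * density) * 1000
  thickness = 29626 / (60 * 17.1 * 2.1 * 2500) * 1000 = 5.5 mm

5.5 mm


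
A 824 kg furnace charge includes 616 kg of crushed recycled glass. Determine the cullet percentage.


Cullet ratio = (cullet mass / total batch mass) * 100
  Ratio = 616 / 824 * 100 = 74.76%

74.76%


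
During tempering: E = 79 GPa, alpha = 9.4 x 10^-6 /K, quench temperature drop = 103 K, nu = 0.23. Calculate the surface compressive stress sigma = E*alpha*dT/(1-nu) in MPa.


Tempering stress: sigma = E * alpha * dT / (1 - nu)
  E (MPa) = 79 * 1000 = 79000
  Numerator = 79000 * (9.4 x 10^-6) * 103 = 76.4878
  Denominator = 1 - 0.23 = 0.77
  sigma = 76.4878 / 0.77 = 99.3 MPa

99.3 MPa


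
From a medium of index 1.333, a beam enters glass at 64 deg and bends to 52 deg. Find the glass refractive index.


Apply Snell's law: n1 * sin(theta1) = n2 * sin(theta2)
  n2 = n1 * sin(theta1) / sin(theta2)
  sin(64) = 0.898794
  sin(52) = 0.788011
  n2 = 1.333 * 0.898794 / 0.788011 = 1.5204

1.5204


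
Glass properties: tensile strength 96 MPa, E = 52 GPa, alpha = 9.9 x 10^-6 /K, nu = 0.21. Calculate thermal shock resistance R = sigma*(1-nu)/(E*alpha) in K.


Thermal shock resistance: R = sigma * (1 - nu) / (E * alpha)
  Numerator = 96 * (1 - 0.21) = 75.84
  Denominator = 52 * 1000 * (9.9 x 10^-6) = 0.5148
  R = 75.84 / 0.5148 = 147.3 K

147.3 K


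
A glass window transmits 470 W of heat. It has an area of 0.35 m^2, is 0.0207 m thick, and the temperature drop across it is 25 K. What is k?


Fourier's law rearranged: k = Q * t / (A * dT)
  Numerator = 470 * 0.0207 = 9.729
  Denominator = 0.35 * 25 = 8.75
  k = 9.729 / 8.75 = 1.112 W/mK

1.112 W/mK


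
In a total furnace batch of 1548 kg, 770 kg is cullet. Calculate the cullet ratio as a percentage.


Cullet ratio = (cullet mass / total batch mass) * 100
  Ratio = 770 / 1548 * 100 = 49.74%

49.74%


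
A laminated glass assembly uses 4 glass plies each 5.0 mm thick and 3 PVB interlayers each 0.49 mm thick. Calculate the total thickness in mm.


Total thickness = glass contribution + PVB contribution
  Glass: 4 * 5.0 = 20.0 mm
  PVB: 3 * 0.49 = 1.47 mm
  Total = 20.0 + 1.47 = 21.47 mm

21.47 mm


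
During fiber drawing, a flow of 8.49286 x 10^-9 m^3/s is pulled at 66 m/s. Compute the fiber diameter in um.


Cross-sectional area from continuity:
  A = Q / v = 8.49286 x 10^-9 / 66 = 1.286797 x 10^-10 m^2
Diameter from circular cross-section:
  d = sqrt(4A / pi) * 10^6 (m -> um)
  d = sqrt(4 * 1.286797 x 10^-10 / pi) * 10^6 = 12.8 um

12.8 um


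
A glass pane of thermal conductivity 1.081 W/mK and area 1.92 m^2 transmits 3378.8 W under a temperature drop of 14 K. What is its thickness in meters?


Fourier's law: t = k * A * dT / Q
  t = 1.081 * 1.92 * 14 / 3378.8
  t = 29.05728 / 3378.8 = 0.0086 m

0.0086 m


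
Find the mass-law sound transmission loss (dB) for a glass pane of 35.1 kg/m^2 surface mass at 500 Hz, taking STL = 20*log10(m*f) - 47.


Mass law: STL = 20 * log10(m * f) - 47
  m * f = 35.1 * 500 = 17550
  log10(17550) = 4.24428
  STL = 20 * 4.24428 - 47 = 84.8856 - 47 = 37.9 dB

37.9 dB


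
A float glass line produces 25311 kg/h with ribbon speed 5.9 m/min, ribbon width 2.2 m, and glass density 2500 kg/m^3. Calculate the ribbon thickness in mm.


Ribbon cross-section from mass balance:
  Volume rate = throughput / density = 25311 / 2500 = 10.1244 m^3/h
  thickness = volume rate / (speed * 60 * width), i.e.
  thickness = throughput / (60 * speed * width * density) * 1000
  thickness = 25311 / (60 * 5.9 * 2.2 * 2500) * 1000 = 13.0 mm

13.0 mm


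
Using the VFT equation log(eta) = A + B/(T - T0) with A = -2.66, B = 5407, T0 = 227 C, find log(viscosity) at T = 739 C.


VFT equation: log(eta) = A + B / (T - T0)
  T - T0 = 739 - 227 = 512
  B / (T - T0) = 5407 / 512 = 10.561
  log(eta) = -2.66 + 10.561 = 7.901

7.901


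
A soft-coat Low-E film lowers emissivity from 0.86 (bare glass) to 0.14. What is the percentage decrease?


Percentage reduction = (1 - coated/uncoated) * 100
  Ratio = 0.14 / 0.86 = 0.1628
  Reduction = (1 - 0.1628) * 100 = 83.7%

83.7%


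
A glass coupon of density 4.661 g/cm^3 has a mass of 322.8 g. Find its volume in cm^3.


Rearrange rho = m / V:
  V = m / rho
  V = 322.8 / 4.661 = 69.256 cm^3

69.256 cm^3


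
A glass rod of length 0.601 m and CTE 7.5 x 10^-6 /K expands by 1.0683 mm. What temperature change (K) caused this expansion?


Rearrange dL = alpha * L0 * dT for dT:
  dT = dL / (alpha * L0)
  dL (m) = 1.0683 / 1000 = 0.0010683
  dT = 0.0010683 / ((7.5 x 10^-6) * 0.601) = 237.0 K

237.0 K


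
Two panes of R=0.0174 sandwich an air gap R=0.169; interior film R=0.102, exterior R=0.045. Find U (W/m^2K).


Total thermal resistance (series):
  R_total = R_in + R_glass + R_air + R_glass + R_out
  R_total = 0.102 + 0.0174 + 0.169 + 0.0174 + 0.045 = 0.3508 m^2K/W
U-value = 1 / R_total = 1 / 0.3508 = 2.851 W/m^2K

2.851 W/m^2K


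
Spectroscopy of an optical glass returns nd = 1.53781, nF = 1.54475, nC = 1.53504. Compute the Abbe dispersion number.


Abbe number formula: Vd = (nd - 1) / (nF - nC)
  nd - 1 = 1.53781 - 1 = 0.53781
  nF - nC = 1.54475 - 1.53504 = 0.00971
  Vd = 0.53781 / 0.00971 = 55.39

55.39


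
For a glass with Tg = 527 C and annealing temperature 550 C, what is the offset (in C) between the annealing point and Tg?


Offset = T_anneal - Tg:
  offset = 550 - 527 = 23 C

23 C


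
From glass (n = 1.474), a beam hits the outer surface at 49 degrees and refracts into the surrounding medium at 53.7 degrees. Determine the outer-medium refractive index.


Apply Snell's law: n1 * sin(theta1) = n2 * sin(theta2)
  n2 = n1 * sin(theta1) / sin(theta2)
  sin(49) = 0.75471
  sin(53.7) = 0.805928
  n2 = 1.474 * 0.75471 / 0.805928 = 1.3803

1.3803


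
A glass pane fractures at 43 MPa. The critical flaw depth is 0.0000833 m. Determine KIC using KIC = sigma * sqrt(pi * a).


Fracture toughness: KIC = sigma * sqrt(pi * a)
  pi * a = pi * 0.0000833 = 0.000261695
  sqrt(pi * a) = 0.016177
  KIC = 43 * 0.016177 = 0.696 MPa*sqrt(m)

0.696 MPa*sqrt(m)


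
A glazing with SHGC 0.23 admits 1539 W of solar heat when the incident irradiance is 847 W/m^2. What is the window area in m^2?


Rearrange Q = Area * SHGC * Irradiance:
  Area = Q / (SHGC * Irradiance)
  Area = 1539 / (0.23 * 847) = 7.9 m^2

7.9 m^2


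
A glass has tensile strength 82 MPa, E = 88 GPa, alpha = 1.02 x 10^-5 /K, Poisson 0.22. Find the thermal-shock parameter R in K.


Thermal shock resistance: R = sigma * (1 - nu) / (E * alpha)
  Numerator = 82 * (1 - 0.22) = 63.96
  Denominator = 88 * 1000 * (1.02 x 10^-5) = 0.8976
  R = 63.96 / 0.8976 = 71.3 K

71.3 K


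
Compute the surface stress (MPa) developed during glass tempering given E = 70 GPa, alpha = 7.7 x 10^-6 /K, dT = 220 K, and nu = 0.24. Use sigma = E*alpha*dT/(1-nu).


Tempering stress: sigma = E * alpha * dT / (1 - nu)
  E (MPa) = 70 * 1000 = 70000
  Numerator = 70000 * (7.7 x 10^-6) * 220 = 118.58
  Denominator = 1 - 0.24 = 0.76
  sigma = 118.58 / 0.76 = 156.0 MPa

156.0 MPa


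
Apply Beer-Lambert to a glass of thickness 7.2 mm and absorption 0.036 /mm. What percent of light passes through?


Beer-Lambert law: T = exp(-alpha * thickness)
  exponent = -0.036 * 7.2 = -0.2592
  T = exp(-0.2592) = 0.7717
  Percentage = 0.7717 * 100 = 77.17%

77.17%


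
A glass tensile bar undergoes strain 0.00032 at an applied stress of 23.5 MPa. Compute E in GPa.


Young's modulus: E = stress / strain
  E = 23.5 MPa / 0.00032 = 73437.5 MPa
Convert to GPa: 73437.5 / 1000 = 73.44 GPa

73.44 GPa


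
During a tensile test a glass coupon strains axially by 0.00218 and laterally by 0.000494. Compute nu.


Poisson's ratio: nu = lateral strain / axial strain
  nu = 0.000494 / 0.00218 = 0.2266

0.2266


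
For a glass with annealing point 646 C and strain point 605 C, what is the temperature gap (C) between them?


Gap = T_anneal - T_strain:
  gap = 646 - 605 = 41 C

41 C


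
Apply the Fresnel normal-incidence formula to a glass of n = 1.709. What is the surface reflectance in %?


Fresnel reflectance at normal incidence:
  R = ((n - 1)/(n + 1))^2
  (n - 1)/(n + 1) = (1.709 - 1)/(1.709 + 1) = 0.26172
  R = 0.26172^2 = 0.0684974
  R(%) = 0.0684974 * 100 = 6.85%

6.85%


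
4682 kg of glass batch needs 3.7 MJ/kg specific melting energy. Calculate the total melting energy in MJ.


Total energy = mass * specific energy
  E = 4682 * 3.7 = 17323.4 MJ

17323.4 MJ


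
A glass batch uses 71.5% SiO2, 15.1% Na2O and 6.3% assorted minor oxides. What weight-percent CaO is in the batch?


Pieces sum to 100%:
  CaO = 100 - (SiO2 + Na2O + others)
  CaO = 100 - (71.5 + 15.1 + 6.3) = 7.1%

7.1%


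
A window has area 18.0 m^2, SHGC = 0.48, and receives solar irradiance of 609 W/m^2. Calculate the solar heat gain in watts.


Solar heat gain: Q = Area * SHGC * Irradiance
  Q = 18.0 * 0.48 * 609 = 5261.8 W

5261.8 W


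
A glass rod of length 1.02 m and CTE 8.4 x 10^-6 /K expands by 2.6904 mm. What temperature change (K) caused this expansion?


Rearrange dL = alpha * L0 * dT for dT:
  dT = dL / (alpha * L0)
  dL (m) = 2.6904 / 1000 = 0.0026904
  dT = 0.0026904 / ((8.4 x 10^-6) * 1.02) = 314.0 K

314.0 K


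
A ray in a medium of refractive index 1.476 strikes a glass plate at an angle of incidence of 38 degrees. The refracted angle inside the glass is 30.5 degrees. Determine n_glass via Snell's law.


Apply Snell's law: n1 * sin(theta1) = n2 * sin(theta2)
  n2 = n1 * sin(theta1) / sin(theta2)
  sin(38) = 0.615661
  sin(30.5) = 0.507538
  n2 = 1.476 * 0.615661 / 0.507538 = 1.7904

1.7904


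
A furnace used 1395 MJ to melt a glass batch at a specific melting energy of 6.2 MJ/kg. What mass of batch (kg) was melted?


Rearrange E = m * s for m:
  m = E / s
  m = 1395 / 6.2 = 225.0 kg

225.0 kg


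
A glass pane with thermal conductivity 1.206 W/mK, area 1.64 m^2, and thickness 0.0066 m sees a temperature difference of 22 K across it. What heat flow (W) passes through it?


Fourier's law: Q = k * A * dT / t
  Q = 1.206 * 1.64 * 22 / 0.0066
  Q = 43.51248 / 0.0066 = 6592.8 W

6592.8 W


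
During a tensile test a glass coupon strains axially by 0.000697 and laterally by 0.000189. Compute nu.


Poisson's ratio: nu = lateral strain / axial strain
  nu = 0.000189 / 0.000697 = 0.2712

0.2712


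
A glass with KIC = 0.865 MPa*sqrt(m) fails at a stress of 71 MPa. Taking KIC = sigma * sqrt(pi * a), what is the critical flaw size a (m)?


Rearrange KIC = sigma * sqrt(pi * a):
  sqrt(pi * a) = KIC / sigma
  sqrt(pi * a) = 0.865 / 71 = 0.012183
  a = (KIC / sigma)^2 / pi
  a = 0.012183^2 / pi = 0.0000472 m

0.0000472 m


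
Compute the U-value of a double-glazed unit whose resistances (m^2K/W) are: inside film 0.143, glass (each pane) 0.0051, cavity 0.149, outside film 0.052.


Total thermal resistance (series):
  R_total = R_in + R_glass + R_air + R_glass + R_out
  R_total = 0.143 + 0.0051 + 0.149 + 0.0051 + 0.052 = 0.3542 m^2K/W
U-value = 1 / R_total = 1 / 0.3542 = 2.823 W/m^2K

2.823 W/m^2K


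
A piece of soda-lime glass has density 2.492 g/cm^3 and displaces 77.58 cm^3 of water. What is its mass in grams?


Rearrange rho = m / V:
  m = rho * V
  m = 2.492 * 77.58 = 193.329 g

193.329 g


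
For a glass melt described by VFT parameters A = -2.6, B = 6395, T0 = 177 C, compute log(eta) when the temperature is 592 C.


VFT equation: log(eta) = A + B / (T - T0)
  T - T0 = 592 - 177 = 415
  B / (T - T0) = 6395 / 415 = 15.41
  log(eta) = -2.6 + 15.41 = 12.81

12.81


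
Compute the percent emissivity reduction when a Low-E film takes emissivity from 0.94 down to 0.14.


Percentage reduction = (1 - coated/uncoated) * 100
  Ratio = 0.14 / 0.94 = 0.1489
  Reduction = (1 - 0.1489) * 100 = 85.1%

85.1%


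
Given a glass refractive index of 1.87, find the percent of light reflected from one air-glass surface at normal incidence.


Fresnel reflectance at normal incidence:
  R = ((n - 1)/(n + 1))^2
  (n - 1)/(n + 1) = (1.87 - 1)/(1.87 + 1) = 0.303136
  R = 0.303136^2 = 0.0918914
  R(%) = 0.0918914 * 100 = 9.189%

9.189%


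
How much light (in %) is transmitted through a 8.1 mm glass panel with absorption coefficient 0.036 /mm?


Beer-Lambert law: T = exp(-alpha * thickness)
  exponent = -0.036 * 8.1 = -0.2916
  T = exp(-0.2916) = 0.7471
  Percentage = 0.7471 * 100 = 74.71%

74.71%


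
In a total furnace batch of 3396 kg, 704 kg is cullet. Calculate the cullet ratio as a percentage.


Cullet ratio = (cullet mass / total batch mass) * 100
  Ratio = 704 / 3396 * 100 = 20.73%

20.73%


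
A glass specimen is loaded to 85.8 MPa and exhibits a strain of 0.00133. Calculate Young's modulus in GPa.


Young's modulus: E = stress / strain
  E = 85.8 MPa / 0.00133 = 64511.28 MPa
Convert to GPa: 64511.28 / 1000 = 64.51 GPa

64.51 GPa


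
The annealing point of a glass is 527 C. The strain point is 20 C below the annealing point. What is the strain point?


Strain point = annealing point - difference:
  T_strain = 527 - 20 = 507 C

507 C


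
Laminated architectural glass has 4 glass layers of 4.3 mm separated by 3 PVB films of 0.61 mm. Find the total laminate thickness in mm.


Total thickness = glass contribution + PVB contribution
  Glass: 4 * 4.3 = 17.2 mm
  PVB: 3 * 0.61 = 1.83 mm
  Total = 17.2 + 1.83 = 19.03 mm

19.03 mm


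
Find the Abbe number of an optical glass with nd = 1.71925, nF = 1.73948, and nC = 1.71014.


Abbe number formula: Vd = (nd - 1) / (nF - nC)
  nd - 1 = 1.71925 - 1 = 0.71925
  nF - nC = 1.73948 - 1.71014 = 0.02934
  Vd = 0.71925 / 0.02934 = 24.51

24.51


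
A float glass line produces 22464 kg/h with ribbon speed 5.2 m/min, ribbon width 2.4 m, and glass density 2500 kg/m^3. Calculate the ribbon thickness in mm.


Ribbon cross-section from mass balance:
  Volume rate = throughput / density = 22464 / 2500 = 8.9856 m^3/h
  thickness = volume rate / (speed * 60 * width), i.e.
  thickness = throughput / (60 * speed * width * density) * 1000
  thickness = 22464 / (60 * 5.2 * 2.4 * 2500) * 1000 = 12.0 mm

12.0 mm


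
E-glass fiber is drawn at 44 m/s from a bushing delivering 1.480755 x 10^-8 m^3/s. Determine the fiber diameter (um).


Cross-sectional area from continuity:
  A = Q / v = 1.480755 x 10^-8 / 44 = 3.365352 x 10^-10 m^2
Diameter from circular cross-section:
  d = sqrt(4A / pi) * 10^6 (m -> um)
  d = sqrt(4 * 3.365352 x 10^-10 / pi) * 10^6 = 20.7 um

20.7 um


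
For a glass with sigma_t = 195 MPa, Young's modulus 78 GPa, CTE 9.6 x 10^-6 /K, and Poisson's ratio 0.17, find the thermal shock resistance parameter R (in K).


Thermal shock resistance: R = sigma * (1 - nu) / (E * alpha)
  Numerator = 195 * (1 - 0.17) = 161.85
  Denominator = 78 * 1000 * (9.6 x 10^-6) = 0.7488
  R = 161.85 / 0.7488 = 216.1 K

216.1 K


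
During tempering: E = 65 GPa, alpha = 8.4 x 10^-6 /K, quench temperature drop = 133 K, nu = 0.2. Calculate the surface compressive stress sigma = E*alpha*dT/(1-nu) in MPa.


Tempering stress: sigma = E * alpha * dT / (1 - nu)
  E (MPa) = 65 * 1000 = 65000
  Numerator = 65000 * (8.4 x 10^-6) * 133 = 72.618
  Denominator = 1 - 0.2 = 0.8
  sigma = 72.618 / 0.8 = 90.8 MPa

90.8 MPa


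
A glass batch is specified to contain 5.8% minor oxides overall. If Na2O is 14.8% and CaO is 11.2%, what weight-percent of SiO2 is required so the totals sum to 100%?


Known pieces sum to 100%:
  SiO2 = 100 - (others + Na2O + CaO)
  SiO2 = 100 - (5.8 + 14.8 + 11.2) = 68.2%

68.2%


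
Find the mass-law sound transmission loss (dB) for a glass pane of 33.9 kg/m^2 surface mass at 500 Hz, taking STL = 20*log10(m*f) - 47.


Mass law: STL = 20 * log10(m * f) - 47
  m * f = 33.9 * 500 = 16950
  log10(16950) = 4.22917
  STL = 20 * 4.22917 - 47 = 84.5834 - 47 = 37.6 dB

37.6 dB


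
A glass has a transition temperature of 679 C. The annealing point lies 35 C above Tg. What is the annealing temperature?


The annealing temperature is Tg plus the offset:
  T_anneal = 679 + 35 = 714 C

714 C


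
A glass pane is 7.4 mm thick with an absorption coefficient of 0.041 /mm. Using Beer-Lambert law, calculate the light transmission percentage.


Beer-Lambert law: T = exp(-alpha * thickness)
  exponent = -0.041 * 7.4 = -0.3034
  T = exp(-0.3034) = 0.7383
  Percentage = 0.7383 * 100 = 73.83%

73.83%


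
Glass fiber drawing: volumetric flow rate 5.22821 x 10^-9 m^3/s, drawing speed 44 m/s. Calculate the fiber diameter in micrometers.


Cross-sectional area from continuity:
  A = Q / v = 5.22821 x 10^-9 / 44 = 1.18823 x 10^-10 m^2
Diameter from circular cross-section:
  d = sqrt(4A / pi) * 10^6 (m -> um)
  d = sqrt(4 * 1.18823 x 10^-10 / pi) * 10^6 = 12.3 um

12.3 um


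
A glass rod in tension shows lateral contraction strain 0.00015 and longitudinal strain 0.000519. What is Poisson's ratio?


Poisson's ratio: nu = lateral strain / axial strain
  nu = 0.00015 / 0.000519 = 0.289

0.289


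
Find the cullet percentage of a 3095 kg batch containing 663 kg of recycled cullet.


Cullet ratio = (cullet mass / total batch mass) * 100
  Ratio = 663 / 3095 * 100 = 21.42%

21.42%


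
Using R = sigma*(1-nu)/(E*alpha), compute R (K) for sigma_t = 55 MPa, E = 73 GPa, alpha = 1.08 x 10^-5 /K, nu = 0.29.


Thermal shock resistance: R = sigma * (1 - nu) / (E * alpha)
  Numerator = 55 * (1 - 0.29) = 39.05
  Denominator = 73 * 1000 * (1.08 x 10^-5) = 0.7884
  R = 39.05 / 0.7884 = 49.5 K

49.5 K


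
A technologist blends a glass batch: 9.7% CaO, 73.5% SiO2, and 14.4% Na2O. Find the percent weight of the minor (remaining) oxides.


Sum the three major oxides:
  SiO2 + Na2O + CaO = 73.5 + 14.4 + 9.7 = 97.6%
Subtract from 100%:
  Others = 100 - 97.6 = 2.4%

2.4%


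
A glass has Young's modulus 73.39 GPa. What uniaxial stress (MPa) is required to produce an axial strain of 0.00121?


Rearrange E = sigma / epsilon:
  sigma = E * epsilon
  E (MPa) = 73.39 * 1000 = 73390
  sigma = 73390 * 0.00121 = 88.8 MPa

88.8 MPa


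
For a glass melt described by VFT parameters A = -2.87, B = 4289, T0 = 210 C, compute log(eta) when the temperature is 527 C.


VFT equation: log(eta) = A + B / (T - T0)
  T - T0 = 527 - 210 = 317
  B / (T - T0) = 4289 / 317 = 13.53
  log(eta) = -2.87 + 13.53 = 10.66

10.66


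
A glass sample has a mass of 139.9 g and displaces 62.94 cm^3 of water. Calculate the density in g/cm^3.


Use the definition of density:
  rho = mass / volume
  rho = 139.9 / 62.94 = 2.223 g/cm^3

2.223 g/cm^3


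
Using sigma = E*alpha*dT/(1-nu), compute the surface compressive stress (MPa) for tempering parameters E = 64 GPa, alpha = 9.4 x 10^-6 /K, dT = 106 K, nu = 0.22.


Tempering stress: sigma = E * alpha * dT / (1 - nu)
  E (MPa) = 64 * 1000 = 64000
  Numerator = 64000 * (9.4 x 10^-6) * 106 = 63.7696
  Denominator = 1 - 0.22 = 0.78
  sigma = 63.7696 / 0.78 = 81.8 MPa

81.8 MPa


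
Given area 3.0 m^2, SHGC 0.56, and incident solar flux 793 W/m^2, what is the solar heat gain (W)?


Solar heat gain: Q = Area * SHGC * Irradiance
  Q = 3.0 * 0.56 * 793 = 1332.2 W

1332.2 W


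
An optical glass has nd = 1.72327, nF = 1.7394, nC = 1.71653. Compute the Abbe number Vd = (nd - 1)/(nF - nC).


Abbe number formula: Vd = (nd - 1) / (nF - nC)
  nd - 1 = 1.72327 - 1 = 0.72327
  nF - nC = 1.7394 - 1.71653 = 0.02287
  Vd = 0.72327 / 0.02287 = 31.63

31.63


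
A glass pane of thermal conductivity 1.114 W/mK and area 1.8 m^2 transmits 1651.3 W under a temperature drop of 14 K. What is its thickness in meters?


Fourier's law: t = k * A * dT / Q
  t = 1.114 * 1.8 * 14 / 1651.3
  t = 28.0728 / 1651.3 = 0.017 m

0.017 m


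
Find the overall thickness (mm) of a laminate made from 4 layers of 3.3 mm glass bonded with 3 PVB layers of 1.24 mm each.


Total thickness = glass contribution + PVB contribution
  Glass: 4 * 3.3 = 13.2 mm
  PVB: 3 * 1.24 = 3.72 mm
  Total = 13.2 + 3.72 = 16.92 mm

16.92 mm


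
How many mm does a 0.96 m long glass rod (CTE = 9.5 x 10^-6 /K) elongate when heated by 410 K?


Thermal expansion formula: dL = alpha * L0 * dT
  dL = (9.5 x 10^-6) * 0.96 * 410 = 0.0037392 m
Convert to mm: 0.0037392 * 1000 = 3.7392 mm

3.7392 mm


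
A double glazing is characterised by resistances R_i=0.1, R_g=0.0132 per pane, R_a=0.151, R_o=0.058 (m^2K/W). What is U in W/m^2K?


Total thermal resistance (series):
  R_total = R_in + R_glass + R_air + R_glass + R_out
  R_total = 0.1 + 0.0132 + 0.151 + 0.0132 + 0.058 = 0.3354 m^2K/W
U-value = 1 / R_total = 1 / 0.3354 = 2.982 W/m^2K

2.982 W/m^2K


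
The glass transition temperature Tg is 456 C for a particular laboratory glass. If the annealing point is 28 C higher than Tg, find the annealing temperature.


The annealing temperature is Tg plus the offset:
  T_anneal = 456 + 28 = 484 C

484 C


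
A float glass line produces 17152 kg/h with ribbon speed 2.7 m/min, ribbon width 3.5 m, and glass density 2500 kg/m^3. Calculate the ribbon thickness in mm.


Ribbon cross-section from mass balance:
  Volume rate = throughput / density = 17152 / 2500 = 6.8608 m^3/h
  thickness = volume rate / (speed * 60 * width), i.e.
  thickness = throughput / (60 * speed * width * density) * 1000
  thickness = 17152 / (60 * 2.7 * 3.5 * 2500) * 1000 = 12.1 mm

12.1 mm


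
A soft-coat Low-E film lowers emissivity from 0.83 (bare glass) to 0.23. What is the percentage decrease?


Percentage reduction = (1 - coated/uncoated) * 100
  Ratio = 0.23 / 0.83 = 0.2771
  Reduction = (1 - 0.2771) * 100 = 72.3%

72.3%


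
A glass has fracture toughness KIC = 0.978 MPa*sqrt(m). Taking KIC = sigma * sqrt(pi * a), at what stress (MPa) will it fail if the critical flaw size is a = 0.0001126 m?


Rearrange KIC = sigma * sqrt(pi * a):
  sigma = KIC / sqrt(pi * a)
  sqrt(pi * 0.0001126) = 0.018808
  sigma = 0.978 / 0.018808 = 52.0 MPa

52.0 MPa


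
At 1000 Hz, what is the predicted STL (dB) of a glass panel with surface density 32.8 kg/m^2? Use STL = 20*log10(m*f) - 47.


Mass law: STL = 20 * log10(m * f) - 47
  m * f = 32.8 * 1000 = 32800
  log10(32800) = 4.51587
  STL = 20 * 4.51587 - 47 = 90.3174 - 47 = 43.3 dB

43.3 dB


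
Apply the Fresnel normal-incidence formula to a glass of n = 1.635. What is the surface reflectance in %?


Fresnel reflectance at normal incidence:
  R = ((n - 1)/(n + 1))^2
  (n - 1)/(n + 1) = (1.635 - 1)/(1.635 + 1) = 0.240987
  R = 0.240987^2 = 0.0580747
  R(%) = 0.0580747 * 100 = 5.807%

5.807%


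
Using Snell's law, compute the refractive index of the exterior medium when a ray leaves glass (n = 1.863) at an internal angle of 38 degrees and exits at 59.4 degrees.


Apply Snell's law: n1 * sin(theta1) = n2 * sin(theta2)
  n2 = n1 * sin(theta1) / sin(theta2)
  sin(38) = 0.615661
  sin(59.4) = 0.860742
  n2 = 1.863 * 0.615661 / 0.860742 = 1.3325

1.3325


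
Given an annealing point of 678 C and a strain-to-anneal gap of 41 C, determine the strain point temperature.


Strain point = annealing point - difference:
  T_strain = 678 - 41 = 637 C

637 C


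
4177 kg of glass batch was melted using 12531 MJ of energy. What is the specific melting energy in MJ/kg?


Rearrange E = m * s for s:
  s = E / m
  s = 12531 / 4177 = 3.0 MJ/kg

3.0 MJ/kg


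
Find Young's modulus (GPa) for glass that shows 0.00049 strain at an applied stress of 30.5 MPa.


Young's modulus: E = stress / strain
  E = 30.5 MPa / 0.00049 = 62244.9 MPa
Convert to GPa: 62244.9 / 1000 = 62.24 GPa

62.24 GPa


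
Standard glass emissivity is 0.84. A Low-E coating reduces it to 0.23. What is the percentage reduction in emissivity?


Percentage reduction = (1 - coated/uncoated) * 100
  Ratio = 0.23 / 0.84 = 0.2738
  Reduction = (1 - 0.2738) * 100 = 72.6%

72.6%


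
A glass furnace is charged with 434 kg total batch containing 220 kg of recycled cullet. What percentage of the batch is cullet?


Cullet ratio = (cullet mass / total batch mass) * 100
  Ratio = 220 / 434 * 100 = 50.69%

50.69%


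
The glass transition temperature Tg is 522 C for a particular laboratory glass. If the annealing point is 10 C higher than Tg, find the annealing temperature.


The annealing temperature is Tg plus the offset:
  T_anneal = 522 + 10 = 532 C

532 C


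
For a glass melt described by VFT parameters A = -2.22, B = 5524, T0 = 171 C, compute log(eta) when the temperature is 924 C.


VFT equation: log(eta) = A + B / (T - T0)
  T - T0 = 924 - 171 = 753
  B / (T - T0) = 5524 / 753 = 7.336
  log(eta) = -2.22 + 7.336 = 5.116

5.116


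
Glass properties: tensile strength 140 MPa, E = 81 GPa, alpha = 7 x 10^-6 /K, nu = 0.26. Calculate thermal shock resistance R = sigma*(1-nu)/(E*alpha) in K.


Thermal shock resistance: R = sigma * (1 - nu) / (E * alpha)
  Numerator = 140 * (1 - 0.26) = 103.6
  Denominator = 81 * 1000 * (7 x 10^-6) = 0.567
  R = 103.6 / 0.567 = 182.7 K

182.7 K


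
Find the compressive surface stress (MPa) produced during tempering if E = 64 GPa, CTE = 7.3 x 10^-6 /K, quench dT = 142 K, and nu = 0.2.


Tempering stress: sigma = E * alpha * dT / (1 - nu)
  E (MPa) = 64 * 1000 = 64000
  Numerator = 64000 * (7.3 x 10^-6) * 142 = 66.3424
  Denominator = 1 - 0.2 = 0.8
  sigma = 66.3424 / 0.8 = 82.9 MPa

82.9 MPa


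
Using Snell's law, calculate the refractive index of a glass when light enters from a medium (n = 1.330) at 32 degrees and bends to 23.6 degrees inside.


Apply Snell's law: n1 * sin(theta1) = n2 * sin(theta2)
  n2 = n1 * sin(theta1) / sin(theta2)
  sin(32) = 0.529919
  sin(23.6) = 0.400349
  n2 = 1.330 * 0.529919 / 0.400349 = 1.7604

1.7604


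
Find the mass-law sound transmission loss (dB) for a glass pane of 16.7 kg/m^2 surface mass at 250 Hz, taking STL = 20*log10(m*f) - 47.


Mass law: STL = 20 * log10(m * f) - 47
  m * f = 16.7 * 250 = 4175
  log10(4175) = 3.62066
  STL = 20 * 3.62066 - 47 = 72.4132 - 47 = 25.4 dB

25.4 dB


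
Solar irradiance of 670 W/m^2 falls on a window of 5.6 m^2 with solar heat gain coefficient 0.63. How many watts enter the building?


Solar heat gain: Q = Area * SHGC * Irradiance
  Q = 5.6 * 0.63 * 670 = 2363.8 W

2363.8 W


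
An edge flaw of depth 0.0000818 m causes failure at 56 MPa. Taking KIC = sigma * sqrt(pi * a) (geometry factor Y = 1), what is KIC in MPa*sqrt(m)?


Fracture toughness: KIC = sigma * sqrt(pi * a)
  pi * a = pi * 0.0000818 = 0.000256982
  sqrt(pi * a) = 0.016031
  KIC = 56 * 0.016031 = 0.898 MPa*sqrt(m)

0.898 MPa*sqrt(m)


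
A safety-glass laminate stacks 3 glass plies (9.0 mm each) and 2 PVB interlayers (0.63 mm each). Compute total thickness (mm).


Total thickness = glass contribution + PVB contribution
  Glass: 3 * 9.0 = 27.0 mm
  PVB: 2 * 0.63 = 1.26 mm
  Total = 27.0 + 1.26 = 28.26 mm

28.26 mm


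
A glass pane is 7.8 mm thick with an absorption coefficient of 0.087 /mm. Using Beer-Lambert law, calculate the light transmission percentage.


Beer-Lambert law: T = exp(-alpha * thickness)
  exponent = -0.087 * 7.8 = -0.6786
  T = exp(-0.6786) = 0.5073
  Percentage = 0.5073 * 100 = 50.73%

50.73%


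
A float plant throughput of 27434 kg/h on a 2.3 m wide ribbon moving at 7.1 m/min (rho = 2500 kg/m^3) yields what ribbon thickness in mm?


Ribbon cross-section from mass balance:
  Volume rate = throughput / density = 27434 / 2500 = 10.9736 m^3/h
  thickness = volume rate / (speed * 60 * width), i.e.
  thickness = throughput / (60 * speed * width * density) * 1000
  thickness = 27434 / (60 * 7.1 * 2.3 * 2500) * 1000 = 11.2 mm

11.2 mm


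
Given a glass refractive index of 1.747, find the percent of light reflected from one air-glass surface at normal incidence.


Fresnel reflectance at normal incidence:
  R = ((n - 1)/(n + 1))^2
  (n - 1)/(n + 1) = (1.747 - 1)/(1.747 + 1) = 0.271933
  R = 0.271933^2 = 0.0739476
  R(%) = 0.0739476 * 100 = 7.395%

7.395%


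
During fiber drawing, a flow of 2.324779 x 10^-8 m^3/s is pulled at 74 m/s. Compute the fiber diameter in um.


Cross-sectional area from continuity:
  A = Q / v = 2.324779 x 10^-8 / 74 = 3.141593 x 10^-10 m^2
Diameter from circular cross-section:
  d = sqrt(4A / pi) * 10^6 (m -> um)
  d = sqrt(4 * 3.141593 x 10^-10 / pi) * 10^6 = 20.0 um

20.0 um


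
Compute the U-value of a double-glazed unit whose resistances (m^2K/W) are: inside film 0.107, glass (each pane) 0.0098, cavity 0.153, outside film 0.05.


Total thermal resistance (series):
  R_total = R_in + R_glass + R_air + R_glass + R_out
  R_total = 0.107 + 0.0098 + 0.153 + 0.0098 + 0.05 = 0.3296 m^2K/W
U-value = 1 / R_total = 1 / 0.3296 = 3.034 W/m^2K

3.034 W/m^2K


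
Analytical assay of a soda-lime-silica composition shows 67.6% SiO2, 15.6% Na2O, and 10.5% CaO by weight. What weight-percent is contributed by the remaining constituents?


Sum the three major oxides:
  SiO2 + Na2O + CaO = 67.6 + 15.6 + 10.5 = 93.7%
Subtract from 100%:
  Others = 100 - 93.7 = 6.3%

6.3%


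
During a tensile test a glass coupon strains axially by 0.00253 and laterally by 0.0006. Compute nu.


Poisson's ratio: nu = lateral strain / axial strain
  nu = 0.0006 / 0.00253 = 0.2372

0.2372


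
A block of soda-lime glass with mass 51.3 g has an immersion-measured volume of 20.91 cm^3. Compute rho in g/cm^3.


Use the definition of density:
  rho = mass / volume
  rho = 51.3 / 20.91 = 2.453 g/cm^3

2.453 g/cm^3


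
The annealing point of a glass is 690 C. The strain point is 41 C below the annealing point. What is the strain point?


Strain point = annealing point - difference:
  T_strain = 690 - 41 = 649 C

649 C


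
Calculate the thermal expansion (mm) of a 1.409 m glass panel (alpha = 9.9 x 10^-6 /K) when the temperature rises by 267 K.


Thermal expansion formula: dL = alpha * L0 * dT
  dL = (9.9 x 10^-6) * 1.409 * 267 = 0.00372441 m
Convert to mm: 0.00372441 * 1000 = 3.7244 mm

3.7244 mm


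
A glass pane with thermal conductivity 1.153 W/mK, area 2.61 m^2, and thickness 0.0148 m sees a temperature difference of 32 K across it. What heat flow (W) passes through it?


Fourier's law: Q = k * A * dT / t
  Q = 1.153 * 2.61 * 32 / 0.0148
  Q = 96.29856 / 0.0148 = 6506.7 W

6506.7 W


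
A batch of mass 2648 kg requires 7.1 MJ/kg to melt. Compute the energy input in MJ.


Total energy = mass * specific energy
  E = 2648 * 7.1 = 18800.8 MJ

18800.8 MJ


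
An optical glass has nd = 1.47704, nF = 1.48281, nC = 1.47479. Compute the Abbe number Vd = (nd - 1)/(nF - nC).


Abbe number formula: Vd = (nd - 1) / (nF - nC)
  nd - 1 = 1.47704 - 1 = 0.47704
  nF - nC = 1.48281 - 1.47479 = 0.00802
  Vd = 0.47704 / 0.00802 = 59.48

59.48


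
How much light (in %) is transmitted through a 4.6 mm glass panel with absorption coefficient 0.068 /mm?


Beer-Lambert law: T = exp(-alpha * thickness)
  exponent = -0.068 * 4.6 = -0.3128
  T = exp(-0.3128) = 0.7314
  Percentage = 0.7314 * 100 = 73.14%

73.14%


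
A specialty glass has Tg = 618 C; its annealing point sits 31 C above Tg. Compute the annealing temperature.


The annealing temperature is Tg plus the offset:
  T_anneal = 618 + 31 = 649 C

649 C


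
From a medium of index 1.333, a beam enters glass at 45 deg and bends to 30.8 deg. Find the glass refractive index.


Apply Snell's law: n1 * sin(theta1) = n2 * sin(theta2)
  n2 = n1 * sin(theta1) / sin(theta2)
  sin(45) = 0.707107
  sin(30.8) = 0.512043
  n2 = 1.333 * 0.707107 / 0.512043 = 1.8408

1.8408


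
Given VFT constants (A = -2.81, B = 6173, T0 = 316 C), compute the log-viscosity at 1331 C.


VFT equation: log(eta) = A + B / (T - T0)
  T - T0 = 1331 - 316 = 1015
  B / (T - T0) = 6173 / 1015 = 6.082
  log(eta) = -2.81 + 6.082 = 3.272

3.272


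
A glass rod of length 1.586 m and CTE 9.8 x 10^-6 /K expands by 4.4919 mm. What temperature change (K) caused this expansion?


Rearrange dL = alpha * L0 * dT for dT:
  dT = dL / (alpha * L0)
  dL (m) = 4.4919 / 1000 = 0.0044919
  dT = 0.0044919 / ((9.8 x 10^-6) * 1.586) = 289.0 K

289.0 K


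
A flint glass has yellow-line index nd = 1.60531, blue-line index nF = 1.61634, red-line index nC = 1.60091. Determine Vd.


Abbe number formula: Vd = (nd - 1) / (nF - nC)
  nd - 1 = 1.60531 - 1 = 0.60531
  nF - nC = 1.61634 - 1.60091 = 0.01543
  Vd = 0.60531 / 0.01543 = 39.23

39.23


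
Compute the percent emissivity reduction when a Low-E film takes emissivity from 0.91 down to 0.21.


Percentage reduction = (1 - coated/uncoated) * 100
  Ratio = 0.21 / 0.91 = 0.2308
  Reduction = (1 - 0.2308) * 100 = 76.9%

76.9%


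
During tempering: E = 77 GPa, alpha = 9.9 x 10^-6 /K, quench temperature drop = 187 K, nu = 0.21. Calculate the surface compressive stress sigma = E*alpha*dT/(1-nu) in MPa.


Tempering stress: sigma = E * alpha * dT / (1 - nu)
  E (MPa) = 77 * 1000 = 77000
  Numerator = 77000 * (9.9 x 10^-6) * 187 = 142.5501
  Denominator = 1 - 0.21 = 0.79
  sigma = 142.5501 / 0.79 = 180.4 MPa

180.4 MPa


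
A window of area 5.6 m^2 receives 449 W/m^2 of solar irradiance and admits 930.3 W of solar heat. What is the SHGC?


Rearrange Q = Area * SHGC * Irradiance:
  SHGC = Q / (Area * Irradiance)
  SHGC = 930.3 / (5.6 * 449) = 0.37

0.37


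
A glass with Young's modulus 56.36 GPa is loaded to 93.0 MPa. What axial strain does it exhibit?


Rearrange E = sigma / epsilon:
  epsilon = sigma / E
  E (MPa) = 56.36 * 1000 = 56360
  epsilon = 93.0 / 56360 = 0.00165

0.00165


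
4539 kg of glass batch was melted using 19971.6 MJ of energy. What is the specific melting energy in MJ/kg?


Rearrange E = m * s for s:
  s = E / m
  s = 19971.6 / 4539 = 4.4 MJ/kg

4.4 MJ/kg


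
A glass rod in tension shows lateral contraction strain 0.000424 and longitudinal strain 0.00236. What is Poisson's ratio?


Poisson's ratio: nu = lateral strain / axial strain
  nu = 0.000424 / 0.00236 = 0.1797

0.1797


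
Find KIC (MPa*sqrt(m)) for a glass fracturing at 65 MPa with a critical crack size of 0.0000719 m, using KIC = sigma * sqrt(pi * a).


Fracture toughness: KIC = sigma * sqrt(pi * a)
  pi * a = pi * 0.0000719 = 0.000225881
  sqrt(pi * a) = 0.015029
  KIC = 65 * 0.015029 = 0.977 MPa*sqrt(m)

0.977 MPa*sqrt(m)


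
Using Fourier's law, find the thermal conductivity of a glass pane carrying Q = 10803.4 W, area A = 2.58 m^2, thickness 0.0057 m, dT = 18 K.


Fourier's law rearranged: k = Q * t / (A * dT)
  Numerator = 10803.4 * 0.0057 = 61.57938
  Denominator = 2.58 * 18 = 46.44
  k = 61.57938 / 46.44 = 1.326 W/mK

1.326 W/mK


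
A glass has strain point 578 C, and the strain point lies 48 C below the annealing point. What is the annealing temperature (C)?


T_anneal = T_strain + gap:
  T_anneal = 578 + 48 = 626 C

626 C
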